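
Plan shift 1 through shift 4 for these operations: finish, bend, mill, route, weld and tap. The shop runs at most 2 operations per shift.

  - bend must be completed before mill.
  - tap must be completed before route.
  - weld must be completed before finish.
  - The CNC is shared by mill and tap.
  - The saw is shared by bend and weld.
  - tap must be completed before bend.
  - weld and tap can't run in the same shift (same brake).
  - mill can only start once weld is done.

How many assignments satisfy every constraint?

10

Splitting on finish: it can be shift 2 (2), shift 3 (3), shift 4 (5). Listing each branch's schedules as (bend, mill, route, weld, tap) by shift number:
finish=shift 2: (3,4,3,1,2) (3,4,4,1,2) — 2.
finish=shift 3: (3,4,2,2,1) (3,4,4,1,2) (3,4,4,2,1) — 3.
finish=shift 4: (2,4,2,3,1) (2,4,3,3,1) (3,4,2,2,1) (3,4,3,1,2) (3,4,3,2,1) — 5.
Summing: 2 + 3 + 5 = 10.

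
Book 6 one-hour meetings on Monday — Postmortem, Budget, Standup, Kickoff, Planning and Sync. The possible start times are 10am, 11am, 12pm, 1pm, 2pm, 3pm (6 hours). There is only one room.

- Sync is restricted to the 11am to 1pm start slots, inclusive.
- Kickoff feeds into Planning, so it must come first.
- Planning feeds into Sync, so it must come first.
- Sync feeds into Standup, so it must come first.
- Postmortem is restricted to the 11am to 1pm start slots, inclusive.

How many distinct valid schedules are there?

Splitting on Postmortem: it can be 11am (2), 12pm (2), 1pm (2). Listing each branch's schedules as (Budget, Standup, Kickoff, Planning, Sync):
Postmortem=11am: (2pm,3pm,10am,12pm,1pm) (3pm,2pm,10am,12pm,1pm) — 2.
Postmortem=12pm: (2pm,3pm,10am,11am,1pm) (3pm,2pm,10am,11am,1pm) — 2.
Postmortem=1pm: (2pm,3pm,10am,11am,12pm) (3pm,2pm,10am,11am,12pm) — 2.
Summing: 2 + 2 + 2 = 6.

6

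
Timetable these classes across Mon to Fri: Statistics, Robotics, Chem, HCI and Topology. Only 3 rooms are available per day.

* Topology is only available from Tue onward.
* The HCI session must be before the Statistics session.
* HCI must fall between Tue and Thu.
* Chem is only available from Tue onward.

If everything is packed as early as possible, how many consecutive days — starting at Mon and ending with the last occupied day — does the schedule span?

3 days

The precedence chain requires at least 2 distinct days.
With at most 3 per day and 5 classes, at least 2 days are needed.
Propagating the time windows through the other constraints, Statistics can't land before Wed — that is day 3 counting from Mon — so the schedule must run through at least 3 days.
3 works (last occupied day: Wed): for example Statistics -> Wed, Robotics -> Mon, Topology -> Tue, HCI -> Tue, Chem -> Tue.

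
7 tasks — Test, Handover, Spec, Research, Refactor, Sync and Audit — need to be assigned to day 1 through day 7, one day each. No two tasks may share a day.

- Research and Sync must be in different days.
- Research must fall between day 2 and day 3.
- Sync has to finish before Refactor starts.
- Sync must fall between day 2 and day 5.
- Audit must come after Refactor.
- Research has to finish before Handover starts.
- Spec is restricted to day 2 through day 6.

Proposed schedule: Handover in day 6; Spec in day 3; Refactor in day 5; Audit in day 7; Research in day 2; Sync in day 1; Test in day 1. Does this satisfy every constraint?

No — it violates: Sync must fall between day 2 and day 5

Sync has to finish before Refactor starts — holds.
Research must fall between day 2 and day 3 — holds.
Sync must fall between day 2 and day 5 — violated.
Audit must come after Refactor — holds.
Research has to finish before Handover starts — holds.
Research and Sync must be in different days — holds.
No two tasks may share a day — violated.
Spec is restricted to day 2 through day 6 — holds.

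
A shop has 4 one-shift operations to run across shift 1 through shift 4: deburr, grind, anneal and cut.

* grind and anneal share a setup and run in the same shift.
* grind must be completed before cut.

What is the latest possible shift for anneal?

shift 3

Anneal must be in the same shift as grind, which can't be after shift 3, so anneal is at most shift 3.
anneal at shift 3 is achievable: cut in shift 4; grind in shift 3; deburr in shift 1; anneal in shift 3.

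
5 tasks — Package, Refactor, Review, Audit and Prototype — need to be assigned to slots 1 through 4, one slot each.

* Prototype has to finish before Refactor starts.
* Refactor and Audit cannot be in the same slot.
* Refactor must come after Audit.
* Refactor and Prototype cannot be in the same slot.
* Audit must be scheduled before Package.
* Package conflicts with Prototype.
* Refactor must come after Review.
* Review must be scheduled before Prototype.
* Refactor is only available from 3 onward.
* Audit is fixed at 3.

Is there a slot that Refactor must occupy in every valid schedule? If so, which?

4

Refactor's window is 3–4.
Audit is fixed at 3, and Refactor can't share a slot with Audit.
So Refactor must be 4.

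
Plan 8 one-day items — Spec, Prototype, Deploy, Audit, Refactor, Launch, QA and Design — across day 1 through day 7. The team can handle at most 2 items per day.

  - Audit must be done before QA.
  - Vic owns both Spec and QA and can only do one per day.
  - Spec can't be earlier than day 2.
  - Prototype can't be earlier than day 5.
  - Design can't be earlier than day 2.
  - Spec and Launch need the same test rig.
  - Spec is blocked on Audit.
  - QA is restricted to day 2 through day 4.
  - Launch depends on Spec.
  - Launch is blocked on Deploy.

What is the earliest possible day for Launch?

day 3

Precedence pushes Launch to at least day 3.
Launch at day 3 is achievable: Deploy=day 1; Prototype=day 5; QA=day 3; Spec=day 2; Design=day 2; Refactor=day 4; Launch=day 3; Audit=day 1.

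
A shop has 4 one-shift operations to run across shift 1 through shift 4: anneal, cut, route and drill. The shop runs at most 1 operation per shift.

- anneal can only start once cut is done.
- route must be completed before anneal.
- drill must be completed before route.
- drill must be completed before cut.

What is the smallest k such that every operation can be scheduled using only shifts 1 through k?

4

The precedence chain requires at least 3 distinct shifts.
With at most 1 per shift and 4 operations, at least 4 shifts are needed.
4 works (last occupied shift: shift 4): for example route=shift 3, drill=shift 1, anneal=shift 4, cut=shift 2.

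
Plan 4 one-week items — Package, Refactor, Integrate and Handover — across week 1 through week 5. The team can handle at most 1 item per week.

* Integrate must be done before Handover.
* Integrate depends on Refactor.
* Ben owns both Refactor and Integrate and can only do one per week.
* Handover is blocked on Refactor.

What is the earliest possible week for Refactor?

week 1

Downstream work caps Refactor at week 3.
Refactor at week 1 is achievable: Integrate=week 2; Handover=week 3; Refactor=week 1; Package=week 4.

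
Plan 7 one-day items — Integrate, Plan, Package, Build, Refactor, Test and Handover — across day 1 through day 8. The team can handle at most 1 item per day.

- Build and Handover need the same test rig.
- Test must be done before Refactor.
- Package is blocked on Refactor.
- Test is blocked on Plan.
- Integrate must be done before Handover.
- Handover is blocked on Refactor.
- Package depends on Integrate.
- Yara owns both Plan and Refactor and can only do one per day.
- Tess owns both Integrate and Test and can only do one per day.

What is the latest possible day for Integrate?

Downstream work caps Integrate at day 7.
Integrate at day 6 is achievable: Plan in day 1, Handover in day 8, Package in day 7, Build in day 4, Test in day 2, Integrate in day 6, Refactor in day 3.
Nothing later works — the conflict and capacity constraints rule out every day after day 6.

day 6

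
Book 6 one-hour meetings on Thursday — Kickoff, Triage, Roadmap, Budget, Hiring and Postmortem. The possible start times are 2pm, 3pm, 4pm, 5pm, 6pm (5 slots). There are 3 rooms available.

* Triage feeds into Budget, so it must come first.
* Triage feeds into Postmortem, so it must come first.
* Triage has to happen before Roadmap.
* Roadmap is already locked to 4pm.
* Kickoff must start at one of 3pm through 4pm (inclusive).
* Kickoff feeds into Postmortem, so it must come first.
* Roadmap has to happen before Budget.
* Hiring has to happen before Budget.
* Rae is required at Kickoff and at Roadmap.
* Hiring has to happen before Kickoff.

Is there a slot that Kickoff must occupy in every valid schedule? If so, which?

Kickoff's window is 3pm–4pm.
Roadmap is fixed at 4pm, and Kickoff can't share a slot with Roadmap.
So Kickoff must be 3pm.

3pm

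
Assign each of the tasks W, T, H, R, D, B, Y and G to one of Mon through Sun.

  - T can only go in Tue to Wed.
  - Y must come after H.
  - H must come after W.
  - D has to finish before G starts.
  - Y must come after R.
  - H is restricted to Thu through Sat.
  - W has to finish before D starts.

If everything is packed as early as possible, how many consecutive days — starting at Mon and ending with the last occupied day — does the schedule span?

5

The precedence chain requires at least 3 distinct days.
Propagating the time windows through the other constraints, Y can't land before Fri — that is day 5 counting from Mon — so the schedule must run through at least 5 days.
5 works (last occupied day: Fri): for example R=Mon; H=Thu; B=Mon; Y=Fri; D=Tue; W=Mon; T=Tue; G=Wed.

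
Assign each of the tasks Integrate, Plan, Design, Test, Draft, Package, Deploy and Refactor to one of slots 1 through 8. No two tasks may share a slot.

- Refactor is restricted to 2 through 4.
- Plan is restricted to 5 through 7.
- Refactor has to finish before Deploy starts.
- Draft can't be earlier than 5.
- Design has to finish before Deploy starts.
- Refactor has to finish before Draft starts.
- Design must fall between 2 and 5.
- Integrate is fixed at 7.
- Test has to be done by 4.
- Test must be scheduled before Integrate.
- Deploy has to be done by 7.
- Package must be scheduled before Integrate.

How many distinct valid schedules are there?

Splitting on Plan: it can be 5 (14), 6 (14). Listing each branch's schedules as (Integrate, Design, Test, Draft, Package, Deploy, Refactor):
Plan=5: (7,2,1,8,3,6,4) (7,2,1,8,4,6,3) (7,2,1,8,6,4,3) (7,2,3,8,1,6,4) (7,2,4,8,1,6,3) (7,3,1,8,2,6,4) (7,3,1,8,4,6,2) (7,3,1,8,6,4,2) (7,3,2,8,1,6,4) (7,3,4,8,1,6,2) (7,4,1,8,2,6,3) (7,4,1,8,3,6,2) (7,4,2,8,1,6,3) (7,4,3,8,1,6,2) — 14.
Plan=6: (7,2,1,8,3,5,4) (7,2,1,8,4,5,3) (7,2,1,8,5,4,3) (7,2,3,8,1,5,4) (7,2,4,8,1,5,3) (7,3,1,8,2,5,4) (7,3,1,8,4,5,2) (7,3,1,8,5,4,2) (7,3,2,8,1,5,4) (7,3,4,8,1,5,2) (7,4,1,8,2,5,3) (7,4,1,8,3,5,2) (7,4,2,8,1,5,3) (7,4,3,8,1,5,2) — 14.
Summing: 14 + 14 = 28.

28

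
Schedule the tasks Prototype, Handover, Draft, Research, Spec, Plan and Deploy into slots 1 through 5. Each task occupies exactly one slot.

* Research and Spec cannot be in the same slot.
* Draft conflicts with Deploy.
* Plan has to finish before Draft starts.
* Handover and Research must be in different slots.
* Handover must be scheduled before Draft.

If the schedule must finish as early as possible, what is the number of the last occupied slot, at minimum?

The precedence chain requires at least 2 distinct slots.
2 works (last occupied slot: 2): for example Prototype -> 1; Spec -> 1; Handover -> 1; Research -> 2; Draft -> 2; Deploy -> 1; Plan -> 1.

slot 2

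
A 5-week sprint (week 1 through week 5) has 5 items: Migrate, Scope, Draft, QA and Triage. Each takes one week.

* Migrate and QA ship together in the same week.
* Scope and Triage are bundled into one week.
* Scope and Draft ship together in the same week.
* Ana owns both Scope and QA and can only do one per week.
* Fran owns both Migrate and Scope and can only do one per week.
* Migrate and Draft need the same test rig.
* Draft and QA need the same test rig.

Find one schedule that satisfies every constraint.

Triage=week 2, Migrate=week 1, Scope=week 2, Draft=week 2, QA=week 1

Checking: Draft(week 2) != QA(week 1); Migrate(week 1) != Draft(week 2); Migrate(week 1) != Scope(week 2); Scope(week 2) != QA(week 1); Scope = Draft = week 2; Scope = Triage = week 2; Migrate = QA = week 1.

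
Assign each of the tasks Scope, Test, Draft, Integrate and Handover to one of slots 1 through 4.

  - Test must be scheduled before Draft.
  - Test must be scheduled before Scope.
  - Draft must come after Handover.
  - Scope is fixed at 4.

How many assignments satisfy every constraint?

56

Splitting on Test: it can be 1 (24), 2 (20), 3 (12). Listing each branch's schedules as (Scope, Draft, Integrate, Handover):
Test=1: (4,2,1,1) (4,2,2,1) (4,2,3,1) (4,2,4,1) (4,3,1,1) (4,3,1,2) (4,3,2,1) (4,3,2,2) (4,3,3,1) (4,3,3,2) (4,3,4,1) (4,3,4,2) (4,4,1,1) (4,4,1,2) (4,4,1,3) (4,4,2,1) (4,4,2,2) (4,4,2,3) (4,4,3,1) (4,4,3,2) (4,4,3,3) (4,4,4,1) (4,4,4,2) (4,4,4,3) — 24.
Test=2: (4,3,1,1) (4,3,1,2) (4,3,2,1) (4,3,2,2) (4,3,3,1) (4,3,3,2) (4,3,4,1) (4,3,4,2) (4,4,1,1) (4,4,1,2) (4,4,1,3) (4,4,2,1) (4,4,2,2) (4,4,2,3) (4,4,3,1) (4,4,3,2) (4,4,3,3) (4,4,4,1) (4,4,4,2) (4,4,4,3) — 20.
Test=3: (4,4,1,1) (4,4,1,2) (4,4,1,3) (4,4,2,1) (4,4,2,2) (4,4,2,3) (4,4,3,1) (4,4,3,2) (4,4,3,3) (4,4,4,1) (4,4,4,2) (4,4,4,3) — 12.
Summing: 24 + 20 + 12 = 56.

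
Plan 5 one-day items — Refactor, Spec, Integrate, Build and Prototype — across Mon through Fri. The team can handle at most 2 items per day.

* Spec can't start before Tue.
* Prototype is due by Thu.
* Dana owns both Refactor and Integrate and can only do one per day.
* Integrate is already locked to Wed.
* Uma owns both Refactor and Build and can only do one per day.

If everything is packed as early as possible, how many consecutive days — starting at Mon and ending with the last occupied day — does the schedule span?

3 days

With at most 2 per day and 5 tasks, at least 3 days are needed.
Integrate can't be placed before Wed — that is day 3 counting from Mon — so the schedule must run through at least 3 days.
3 works (last occupied day: Wed): for example Refactor=Mon, Prototype=Mon, Build=Tue, Integrate=Wed, Spec=Tue.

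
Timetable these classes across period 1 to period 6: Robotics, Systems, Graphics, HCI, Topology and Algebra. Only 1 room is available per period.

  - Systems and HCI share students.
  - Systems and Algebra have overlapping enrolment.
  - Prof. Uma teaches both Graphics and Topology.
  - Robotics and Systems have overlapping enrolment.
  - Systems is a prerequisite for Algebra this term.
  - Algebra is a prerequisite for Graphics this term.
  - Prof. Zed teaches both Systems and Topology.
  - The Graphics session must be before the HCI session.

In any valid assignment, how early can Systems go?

Downstream work caps Systems at period 3.
Systems at period 1 is achievable: Algebra=period 2, Graphics=period 3, HCI=period 4, Robotics=period 5, Systems=period 1, Topology=period 6.

period 1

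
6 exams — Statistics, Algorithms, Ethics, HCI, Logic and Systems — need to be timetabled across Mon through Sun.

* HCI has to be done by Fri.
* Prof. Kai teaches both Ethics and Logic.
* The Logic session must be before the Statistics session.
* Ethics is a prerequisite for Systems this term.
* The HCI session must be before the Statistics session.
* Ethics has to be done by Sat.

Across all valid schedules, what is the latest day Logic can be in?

Downstream work caps Logic at Sat.
Logic at Sat is achievable: Statistics=Sun; Algorithms=Mon; Ethics=Mon; HCI=Mon; Systems=Tue; Logic=Sat.

Sat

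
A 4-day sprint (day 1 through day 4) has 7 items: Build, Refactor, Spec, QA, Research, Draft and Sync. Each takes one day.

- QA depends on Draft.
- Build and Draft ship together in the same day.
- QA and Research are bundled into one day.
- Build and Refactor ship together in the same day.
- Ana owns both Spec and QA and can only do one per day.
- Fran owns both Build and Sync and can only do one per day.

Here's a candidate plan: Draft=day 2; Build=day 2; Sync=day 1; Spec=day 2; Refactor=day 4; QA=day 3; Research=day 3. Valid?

Invalid. Build and Refactor ship together in the same day.

Fran owns both Build and Sync and can only do one per day — holds.
Build and Refactor ship together in the same day — violated.
QA depends on Draft — holds.
Ana owns both Spec and QA and can only do one per day — holds.
QA and Research are bundled into one day — holds.
Build and Draft ship together in the same day — holds.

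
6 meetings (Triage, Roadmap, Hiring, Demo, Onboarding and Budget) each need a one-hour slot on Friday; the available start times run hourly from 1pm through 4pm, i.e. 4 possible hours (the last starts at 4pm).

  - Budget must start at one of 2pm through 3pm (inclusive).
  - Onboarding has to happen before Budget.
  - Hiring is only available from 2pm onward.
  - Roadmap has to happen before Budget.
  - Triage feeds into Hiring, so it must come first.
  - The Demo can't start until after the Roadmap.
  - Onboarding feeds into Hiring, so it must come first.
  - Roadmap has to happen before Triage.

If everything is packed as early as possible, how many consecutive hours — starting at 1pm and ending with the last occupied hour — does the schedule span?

The precedence chain requires at least 3 distinct hours.
3 works (last occupied hour: 3pm): for example Hiring -> 3pm, Budget -> 2pm, Demo -> 2pm, Roadmap -> 1pm, Triage -> 2pm, Onboarding -> 1pm.

3 hours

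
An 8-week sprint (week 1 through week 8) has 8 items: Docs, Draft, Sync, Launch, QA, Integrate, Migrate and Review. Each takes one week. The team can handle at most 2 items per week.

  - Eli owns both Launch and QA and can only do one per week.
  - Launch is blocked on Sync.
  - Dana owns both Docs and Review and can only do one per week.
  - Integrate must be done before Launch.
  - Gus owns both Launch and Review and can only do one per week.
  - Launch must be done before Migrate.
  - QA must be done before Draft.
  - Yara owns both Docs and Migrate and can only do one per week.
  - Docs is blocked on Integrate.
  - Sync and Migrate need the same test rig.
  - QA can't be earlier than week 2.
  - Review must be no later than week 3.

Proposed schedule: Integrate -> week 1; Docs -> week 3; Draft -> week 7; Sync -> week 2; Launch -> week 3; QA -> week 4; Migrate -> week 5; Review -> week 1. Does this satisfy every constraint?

Launch is blocked on Sync — holds.
Eli owns both Launch and QA and can only do one per week — holds.
The team can handle at most 2 items per week — holds.
Dana owns both Docs and Review and can only do one per week — holds.
Yara owns both Docs and Migrate and can only do one per week — holds.
Sync and Migrate need the same test rig — holds.
Launch must be done before Migrate — holds.
QA can't be earlier than week 2 — holds.
Review must be no later than week 3 — holds.
Docs is blocked on Integrate — holds.
QA must be done before Draft — holds.
Integrate must be done before Launch — holds.
Gus owns both Launch and Review and can only do one per week — holds.

Yes, all constraints hold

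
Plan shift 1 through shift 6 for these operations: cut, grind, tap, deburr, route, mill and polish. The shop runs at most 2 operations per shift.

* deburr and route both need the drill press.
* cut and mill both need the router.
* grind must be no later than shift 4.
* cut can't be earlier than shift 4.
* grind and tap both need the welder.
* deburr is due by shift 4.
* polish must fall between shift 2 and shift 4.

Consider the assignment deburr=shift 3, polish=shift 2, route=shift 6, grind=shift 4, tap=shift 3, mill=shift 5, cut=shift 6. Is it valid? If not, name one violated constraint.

Yes, all constraints hold

polish must fall between shift 2 and shift 4 — holds.
grind and tap both need the welder — holds.
grind must be no later than shift 4 — holds.
deburr and route both need the drill press — holds.
The shop runs at most 2 operations per shift — holds.
deburr is due by shift 4 — holds.
cut and mill both need the router — holds.
cut can't be earlier than shift 4 — holds.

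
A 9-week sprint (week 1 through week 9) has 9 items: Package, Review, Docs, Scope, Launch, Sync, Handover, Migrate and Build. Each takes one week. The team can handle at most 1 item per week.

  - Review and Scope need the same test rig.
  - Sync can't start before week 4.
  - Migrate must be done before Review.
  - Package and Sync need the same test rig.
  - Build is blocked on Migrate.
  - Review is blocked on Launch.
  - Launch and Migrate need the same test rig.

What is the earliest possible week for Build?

week 2

Precedence pushes Build to at least week 2.
Build at week 2 is achievable: Migrate=week 1; Review=week 5; Scope=week 8; Sync=week 4; Handover=week 9; Package=week 6; Docs=week 7; Launch=week 3; Build=week 2.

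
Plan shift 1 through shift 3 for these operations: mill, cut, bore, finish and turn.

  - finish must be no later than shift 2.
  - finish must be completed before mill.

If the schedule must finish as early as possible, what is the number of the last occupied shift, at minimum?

The precedence chain requires at least 2 distinct shifts.
2 works (last occupied shift: shift 2): for example finish=shift 1; cut=shift 1; turn=shift 1; mill=shift 2; bore=shift 1.

shift 2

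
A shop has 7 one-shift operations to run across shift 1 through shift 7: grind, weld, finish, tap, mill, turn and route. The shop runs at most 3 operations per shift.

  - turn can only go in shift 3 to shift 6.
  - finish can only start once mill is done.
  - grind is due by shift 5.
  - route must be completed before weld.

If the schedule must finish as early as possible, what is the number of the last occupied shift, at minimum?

3

The precedence chain requires at least 2 distinct shifts.
With at most 3 per shift and 7 operations, at least 3 shifts are needed.
turn can't be placed before shift 3, so the schedule must run through at least shift 3.
3 works (last occupied shift: shift 3): for example route=shift 1, grind=shift 1, mill=shift 1, tap=shift 2, weld=shift 2, turn=shift 3, finish=shift 2.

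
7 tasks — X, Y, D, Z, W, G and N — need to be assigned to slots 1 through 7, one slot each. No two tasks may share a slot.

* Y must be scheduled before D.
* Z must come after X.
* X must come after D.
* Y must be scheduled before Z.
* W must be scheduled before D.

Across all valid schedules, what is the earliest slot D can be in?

Precedence pushes D to at least 2; downstream work caps D at 5.
D at 3 is achievable: Z -> 5; X -> 4; W -> 2; N -> 7; G -> 6; Y -> 1; D -> 3.
Nothing earlier works — the capacity limit rule out every slot before 3.

3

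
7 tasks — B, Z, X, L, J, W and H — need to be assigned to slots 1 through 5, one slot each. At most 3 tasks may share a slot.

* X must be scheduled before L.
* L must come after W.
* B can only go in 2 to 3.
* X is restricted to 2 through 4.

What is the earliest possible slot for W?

1

Downstream work caps W at 4.
W at 1 is achievable: L=3, W=1, B=2, J=1, Z=1, H=2, X=2.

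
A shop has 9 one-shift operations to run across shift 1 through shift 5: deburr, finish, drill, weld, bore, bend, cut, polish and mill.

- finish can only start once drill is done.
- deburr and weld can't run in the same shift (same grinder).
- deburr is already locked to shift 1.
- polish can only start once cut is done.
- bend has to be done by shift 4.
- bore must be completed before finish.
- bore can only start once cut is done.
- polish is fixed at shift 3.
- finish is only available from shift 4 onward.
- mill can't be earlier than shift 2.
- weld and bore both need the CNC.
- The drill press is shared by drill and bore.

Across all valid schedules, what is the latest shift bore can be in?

Precedence pushes bore to at least shift 2; downstream work caps bore at shift 4.
bore at shift 4 is achievable: weld=shift 2, finish=shift 5, bore=shift 4, bend=shift 1, polish=shift 3, cut=shift 1, deburr=shift 1, mill=shift 2, drill=shift 1.

shift 4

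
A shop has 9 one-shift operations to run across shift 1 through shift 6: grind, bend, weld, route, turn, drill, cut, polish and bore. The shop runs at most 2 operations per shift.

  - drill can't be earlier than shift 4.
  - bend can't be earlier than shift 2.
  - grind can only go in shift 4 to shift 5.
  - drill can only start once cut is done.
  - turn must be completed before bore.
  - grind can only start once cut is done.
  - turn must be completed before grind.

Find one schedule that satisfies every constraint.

grind in shift 4, turn in shift 1, weld in shift 3, bore in shift 2, route in shift 3, polish in shift 5, bend in shift 2, cut in shift 1, drill in shift 4

Checking: cut(shift 1) before grind(shift 4); turn(shift 1) before bore(shift 2); cut(shift 1) before drill(shift 4); turn(shift 1) before grind(shift 4); drill=shift 4 in [shift 4,shift 6]; grind=shift 4 in [shift 4,shift 5]; bend=shift 2 in [shift 2,shift 6]; max 2 per shift (cap 2).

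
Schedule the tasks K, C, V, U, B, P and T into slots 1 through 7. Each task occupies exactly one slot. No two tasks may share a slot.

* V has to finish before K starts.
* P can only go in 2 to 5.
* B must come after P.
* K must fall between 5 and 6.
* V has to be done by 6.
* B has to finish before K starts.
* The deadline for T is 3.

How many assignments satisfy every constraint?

58

Splitting on K: it can be 5 (10), 6 (48). Listing each branch's schedules as (C, V, U, B, P, T):
K=5: (6,1,7,4,2,3) (6,1,7,4,3,2) (6,2,7,4,3,1) (6,3,7,4,2,1) (6,4,7,3,2,1) (7,1,6,4,2,3) (7,1,6,4,3,2) (7,2,6,4,3,1) (7,3,6,4,2,1) (7,4,6,3,2,1) — 10.
K=6: (1,2,7,5,4,3) (1,3,7,5,4,2) (1,4,7,5,2,3) (1,4,7,5,3,2) (1,5,7,4,2,3) (1,5,7,4,3,2) (2,1,7,5,4,3) (2,3,7,5,4,1) (2,4,7,5,3,1) (2,5,7,4,3,1) (3,1,7,5,4,2) (3,2,7,5,4,1) (3,4,7,5,2,1) (3,5,7,4,2,1) (4,1,7,5,2,3) (4,1,7,5,3,2) (4,2,7,5,3,1) (4,3,7,5,2,1) (4,5,7,3,2,1) (5,1,7,4,2,3) (5,1,7,4,3,2) (5,2,7,4,3,1) (5,3,7,4,2,1) (5,4,7,3,2,1) (7,1,2,5,4,3) (7,1,3,5,4,2) (7,1,4,5,2,3) (7,1,4,5,3,2) (7,1,5,4,2,3) (7,1,5,4,3,2) (7,2,1,5,4,3) (7,2,3,5,4,1) (7,2,4,5,3,1) (7,2,5,4,3,1) (7,3,1,5,4,2) (7,3,2,5,4,1) (7,3,4,5,2,1) (7,3,5,4,2,1) (7,4,1,5,2,3) (7,4,1,5,3,2) (7,4,2,5,3,1) (7,4,3,5,2,1) (7,4,5,3,2,1) (7,5,1,4,2,3) (7,5,1,4,3,2) (7,5,2,4,3,1) (7,5,3,4,2,1) (7,5,4,3,2,1) — 48.
Summing: 10 + 48 = 58.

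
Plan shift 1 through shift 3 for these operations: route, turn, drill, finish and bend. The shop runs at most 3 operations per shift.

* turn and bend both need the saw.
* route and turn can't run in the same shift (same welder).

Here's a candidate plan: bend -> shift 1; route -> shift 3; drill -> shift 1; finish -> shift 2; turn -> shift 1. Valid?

route and turn can't run in the same shift (same welder) — holds.
The shop runs at most 3 operations per shift — holds.
turn and bend both need the saw — violated.

Invalid. turn and bend both need the saw.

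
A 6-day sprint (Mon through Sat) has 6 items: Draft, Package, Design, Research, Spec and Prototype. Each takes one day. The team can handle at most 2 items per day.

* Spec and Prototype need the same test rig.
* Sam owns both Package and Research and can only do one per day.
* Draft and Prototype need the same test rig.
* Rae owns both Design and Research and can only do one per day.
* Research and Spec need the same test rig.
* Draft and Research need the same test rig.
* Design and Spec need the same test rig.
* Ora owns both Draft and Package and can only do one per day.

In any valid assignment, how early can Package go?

Mon

Package at Mon is achievable: Prototype -> Wed, Package -> Mon, Draft -> Tue, Design -> Mon, Research -> Wed, Spec -> Tue.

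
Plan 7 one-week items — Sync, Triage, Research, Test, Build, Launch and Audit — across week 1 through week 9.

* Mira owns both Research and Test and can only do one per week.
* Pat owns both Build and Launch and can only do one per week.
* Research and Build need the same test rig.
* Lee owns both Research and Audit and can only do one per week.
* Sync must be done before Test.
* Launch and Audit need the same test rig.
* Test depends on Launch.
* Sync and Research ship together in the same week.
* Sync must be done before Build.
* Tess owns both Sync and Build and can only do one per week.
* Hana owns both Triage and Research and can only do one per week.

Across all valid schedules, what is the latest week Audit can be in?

week 9

Audit at week 9 is achievable: Sync=week 1; Triage=week 2; Audit=week 9; Research=week 1; Build=week 2; Test=week 2; Launch=week 1.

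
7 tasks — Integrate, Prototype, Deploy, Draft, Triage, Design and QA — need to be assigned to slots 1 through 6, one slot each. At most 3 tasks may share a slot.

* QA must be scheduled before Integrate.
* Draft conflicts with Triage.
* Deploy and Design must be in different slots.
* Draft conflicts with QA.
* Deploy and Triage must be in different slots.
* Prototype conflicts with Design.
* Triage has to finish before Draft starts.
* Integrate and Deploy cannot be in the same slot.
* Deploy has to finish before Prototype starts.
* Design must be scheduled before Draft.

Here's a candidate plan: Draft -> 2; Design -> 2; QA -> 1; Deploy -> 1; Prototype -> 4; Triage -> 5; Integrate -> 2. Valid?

At most 3 tasks may share a slot — holds.
Integrate and Deploy cannot be in the same slot — holds.
QA must be scheduled before Integrate — holds.
Prototype conflicts with Design — holds.
Deploy and Design must be in different slots — holds.
Deploy has to finish before Prototype starts — holds.
Draft conflicts with QA — holds.
Triage has to finish before Draft starts — violated.
Design must be scheduled before Draft — violated.
Draft conflicts with Triage — holds.
Deploy and Triage must be in different slots — holds.

Invalid. Triage has to finish before Draft starts.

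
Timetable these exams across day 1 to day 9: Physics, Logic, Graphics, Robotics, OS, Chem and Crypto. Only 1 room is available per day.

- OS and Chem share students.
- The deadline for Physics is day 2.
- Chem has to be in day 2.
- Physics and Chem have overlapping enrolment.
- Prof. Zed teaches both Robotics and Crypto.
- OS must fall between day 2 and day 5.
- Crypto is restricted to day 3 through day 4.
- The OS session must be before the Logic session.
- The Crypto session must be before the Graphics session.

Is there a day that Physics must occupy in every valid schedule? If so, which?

day 1

Physics's window is day 1–day 2.
Chem is fixed at day 2, and Physics can't share a day with Chem.
So Physics must be day 1.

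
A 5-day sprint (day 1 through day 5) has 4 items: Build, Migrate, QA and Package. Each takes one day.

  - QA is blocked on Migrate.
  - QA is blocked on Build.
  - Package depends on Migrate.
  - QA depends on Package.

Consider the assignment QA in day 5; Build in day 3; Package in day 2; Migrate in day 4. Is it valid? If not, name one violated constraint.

No. Package depends on Migrate is not satisfied.

QA is blocked on Build — holds.
QA is blocked on Migrate — holds.
Package depends on Migrate — violated.
QA depends on Package — holds.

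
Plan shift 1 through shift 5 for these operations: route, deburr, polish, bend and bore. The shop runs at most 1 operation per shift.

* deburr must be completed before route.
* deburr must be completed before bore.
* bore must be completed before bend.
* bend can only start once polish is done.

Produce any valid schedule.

route in shift 5; bend in shift 4; deburr in shift 1; polish in shift 3; bore in shift 2

Checking: deburr(shift 1) before route(shift 5); bore(shift 2) before bend(shift 4); polish(shift 3) before bend(shift 4); deburr(shift 1) before bore(shift 2); max 1 per shift (cap 1).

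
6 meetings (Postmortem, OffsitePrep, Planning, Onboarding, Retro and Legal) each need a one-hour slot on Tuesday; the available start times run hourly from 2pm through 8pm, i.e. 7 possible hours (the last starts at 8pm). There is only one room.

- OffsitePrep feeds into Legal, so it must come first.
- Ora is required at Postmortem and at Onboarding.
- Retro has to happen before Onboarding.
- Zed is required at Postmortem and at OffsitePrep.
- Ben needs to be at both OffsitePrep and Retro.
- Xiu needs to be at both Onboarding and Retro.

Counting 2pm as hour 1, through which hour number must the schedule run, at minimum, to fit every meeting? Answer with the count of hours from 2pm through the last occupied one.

6 hours

The precedence chain requires at least 2 distinct hours.
With at most 1 per hour and 6 meetings, at least 6 hours are needed.
6 works (last occupied hour: 7pm): for example Legal=5pm; Planning=7pm; Retro=3pm; Onboarding=4pm; Postmortem=6pm; OffsitePrep=2pm.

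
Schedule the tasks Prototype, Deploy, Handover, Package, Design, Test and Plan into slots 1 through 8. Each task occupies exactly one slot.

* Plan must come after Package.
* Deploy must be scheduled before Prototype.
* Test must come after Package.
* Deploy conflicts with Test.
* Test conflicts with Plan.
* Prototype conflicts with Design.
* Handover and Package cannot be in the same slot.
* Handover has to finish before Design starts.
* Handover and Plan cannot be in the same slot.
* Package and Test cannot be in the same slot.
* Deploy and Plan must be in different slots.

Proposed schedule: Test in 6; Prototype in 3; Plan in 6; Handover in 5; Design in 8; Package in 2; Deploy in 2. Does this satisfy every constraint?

No — it violates: Test conflicts with Plan

Deploy conflicts with Test — holds.
Deploy and Plan must be in different slots — holds.
Plan must come after Package — holds.
Handover and Package cannot be in the same slot — holds.
Handover and Plan cannot be in the same slot — holds.
Package and Test cannot be in the same slot — holds.
Test must come after Package — holds.
Test conflicts with Plan — violated.
Deploy must be scheduled before Prototype — holds.
Handover has to finish before Design starts — holds.
Prototype conflicts with Design — holds.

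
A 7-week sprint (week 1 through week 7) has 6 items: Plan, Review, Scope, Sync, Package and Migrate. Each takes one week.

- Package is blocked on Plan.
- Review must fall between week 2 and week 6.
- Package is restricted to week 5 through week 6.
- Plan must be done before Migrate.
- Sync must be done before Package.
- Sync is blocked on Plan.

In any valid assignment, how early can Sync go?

week 2

Precedence pushes Sync to at least week 2; downstream work caps Sync at week 5.
Sync at week 2 is achievable: Review in week 2; Scope in week 1; Sync in week 2; Plan in week 1; Migrate in week 2; Package in week 5.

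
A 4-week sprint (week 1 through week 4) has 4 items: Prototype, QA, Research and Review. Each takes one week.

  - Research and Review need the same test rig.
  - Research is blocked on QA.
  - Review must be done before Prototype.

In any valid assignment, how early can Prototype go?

week 2

Precedence pushes Prototype to at least week 2.
Prototype at week 2 is achievable: Review -> week 1; QA -> week 1; Prototype -> week 2; Research -> week 2.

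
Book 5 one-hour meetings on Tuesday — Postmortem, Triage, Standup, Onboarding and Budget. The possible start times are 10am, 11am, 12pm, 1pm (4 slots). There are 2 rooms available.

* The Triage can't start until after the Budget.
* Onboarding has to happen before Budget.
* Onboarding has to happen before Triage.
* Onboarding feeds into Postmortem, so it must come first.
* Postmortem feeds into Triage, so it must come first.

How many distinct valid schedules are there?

20

Splitting on Postmortem: it can be 11am (10), 12pm (10). Listing each branch's schedules as (Triage, Standup, Onboarding, Budget):
Postmortem=11am: (12pm,10am,10am,11am) (12pm,12pm,10am,11am) (12pm,1pm,10am,11am) (1pm,10am,10am,11am) (1pm,10am,10am,12pm) (1pm,11am,10am,12pm) (1pm,12pm,10am,11am) (1pm,12pm,10am,12pm) (1pm,1pm,10am,11am) (1pm,1pm,10am,12pm) — 10.
Postmortem=12pm: (1pm,10am,10am,11am) (1pm,10am,10am,12pm) (1pm,10am,11am,12pm) (1pm,11am,10am,11am) (1pm,11am,10am,12pm) (1pm,11am,11am,12pm) (1pm,12pm,10am,11am) (1pm,1pm,10am,11am) (1pm,1pm,10am,12pm) (1pm,1pm,11am,12pm) — 10.
Summing: 10 + 10 = 20.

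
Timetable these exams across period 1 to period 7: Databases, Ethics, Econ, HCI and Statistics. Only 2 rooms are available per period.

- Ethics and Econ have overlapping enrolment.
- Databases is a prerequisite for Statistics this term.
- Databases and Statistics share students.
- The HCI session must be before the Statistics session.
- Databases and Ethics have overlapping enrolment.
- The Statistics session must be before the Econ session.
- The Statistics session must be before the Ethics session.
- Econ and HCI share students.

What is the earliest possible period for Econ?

Precedence pushes Econ to at least period 3.
Econ at period 3 is achievable: HCI in period 1, Econ in period 3, Statistics in period 2, Ethics in period 4, Databases in period 1.

period 3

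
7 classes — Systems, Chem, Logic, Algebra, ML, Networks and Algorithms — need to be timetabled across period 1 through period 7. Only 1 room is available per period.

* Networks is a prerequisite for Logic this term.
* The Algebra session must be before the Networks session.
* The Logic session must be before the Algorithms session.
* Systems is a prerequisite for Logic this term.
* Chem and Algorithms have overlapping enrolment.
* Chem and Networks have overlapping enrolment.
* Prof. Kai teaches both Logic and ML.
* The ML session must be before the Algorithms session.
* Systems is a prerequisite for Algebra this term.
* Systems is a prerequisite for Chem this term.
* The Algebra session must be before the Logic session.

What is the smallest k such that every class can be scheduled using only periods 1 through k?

The precedence chain requires at least 5 distinct periods.
With at most 1 per period and 7 classes, at least 7 periods are needed.
7 works (last occupied period: period 7): for example Chem -> period 7, Systems -> period 1, Logic -> period 4, Networks -> period 3, Algebra -> period 2, ML -> period 5, Algorithms -> period 6.

7 periods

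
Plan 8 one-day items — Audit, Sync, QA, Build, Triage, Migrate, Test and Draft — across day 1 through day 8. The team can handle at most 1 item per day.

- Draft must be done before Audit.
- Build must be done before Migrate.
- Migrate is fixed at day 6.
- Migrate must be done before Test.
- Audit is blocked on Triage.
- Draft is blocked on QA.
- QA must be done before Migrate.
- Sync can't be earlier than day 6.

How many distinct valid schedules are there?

Splitting on Audit: it can be day 4 (6), day 5 (24). Listing each branch's schedules as (Sync, QA, Build, Triage, Migrate, Test, Draft) by day number:
Audit=day 4: (7,1,5,2,6,8,3) (7,1,5,3,6,8,2) (7,2,5,1,6,8,3) (8,1,5,2,6,7,3) (8,1,5,3,6,7,2) (8,2,5,1,6,7,3) — 6.
Audit=day 5: (7,1,2,3,6,8,4) (7,1,2,4,6,8,3) (7,1,3,2,6,8,4) (7,1,3,4,6,8,2) (7,1,4,2,6,8,3) (7,1,4,3,6,8,2) (7,2,1,3,6,8,4) (7,2,1,4,6,8,3) (7,2,3,1,6,8,4) (7,2,4,1,6,8,3) (7,3,1,2,6,8,4) (7,3,2,1,6,8,4) (8,1,2,3,6,7,4) (8,1,2,4,6,7,3) (8,1,3,2,6,7,4) (8,1,3,4,6,7,2) (8,1,4,2,6,7,3) (8,1,4,3,6,7,2) (8,2,1,3,6,7,4) (8,2,1,4,6,7,3) (8,2,3,1,6,7,4) (8,2,4,1,6,7,3) (8,3,1,2,6,7,4) (8,3,2,1,6,7,4) — 24.
Summing: 6 + 24 = 30.

30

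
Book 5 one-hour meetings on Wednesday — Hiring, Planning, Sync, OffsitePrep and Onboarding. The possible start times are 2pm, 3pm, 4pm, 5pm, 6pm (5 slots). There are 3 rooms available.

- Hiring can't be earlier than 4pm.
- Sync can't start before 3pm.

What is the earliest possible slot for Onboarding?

2pm

Onboarding at 2pm is achievable: Planning=2pm, Onboarding=2pm, OffsitePrep=2pm, Hiring=4pm, Sync=3pm.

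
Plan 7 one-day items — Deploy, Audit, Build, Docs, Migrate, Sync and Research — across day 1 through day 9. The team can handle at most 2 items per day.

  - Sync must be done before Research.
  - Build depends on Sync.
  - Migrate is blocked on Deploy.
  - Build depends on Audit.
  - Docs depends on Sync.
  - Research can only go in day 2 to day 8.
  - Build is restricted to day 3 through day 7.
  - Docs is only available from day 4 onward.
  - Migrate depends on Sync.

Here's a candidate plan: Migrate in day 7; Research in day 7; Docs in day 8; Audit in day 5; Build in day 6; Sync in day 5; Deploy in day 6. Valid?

Yes, all constraints hold

Docs depends on Sync — holds.
Build is restricted to day 3 through day 7 — holds.
Research can only go in day 2 to day 8 — holds.
Build depends on Sync — holds.
Migrate is blocked on Deploy — holds.
Sync must be done before Research — holds.
The team can handle at most 2 items per day — holds.
Docs is only available from day 4 onward — holds.
Migrate depends on Sync — holds.
Build depends on Audit — holds.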